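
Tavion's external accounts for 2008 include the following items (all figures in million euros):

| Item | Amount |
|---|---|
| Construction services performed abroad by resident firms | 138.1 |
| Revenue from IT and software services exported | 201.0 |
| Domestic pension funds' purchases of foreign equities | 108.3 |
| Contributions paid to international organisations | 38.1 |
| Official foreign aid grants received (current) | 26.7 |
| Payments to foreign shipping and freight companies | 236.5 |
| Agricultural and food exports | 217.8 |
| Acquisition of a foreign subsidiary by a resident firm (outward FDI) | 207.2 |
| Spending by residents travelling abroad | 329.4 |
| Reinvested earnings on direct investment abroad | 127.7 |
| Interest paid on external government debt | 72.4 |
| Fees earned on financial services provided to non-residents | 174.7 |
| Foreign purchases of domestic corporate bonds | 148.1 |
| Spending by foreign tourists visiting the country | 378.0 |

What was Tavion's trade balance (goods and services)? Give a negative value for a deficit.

543.7

Goods: 217.8
Services: 174.7 - 236.5 + 201.0 + 138.1 - 329.4 + 378.0 = 325.9
Trade balance = 217.8 + 325.9 = 543.7
(Excluded from the trade balance — financial account: domestic pension funds' purchases of foreign equities 108.3, acquisition of a foreign subsidiary by a resident firm (outward FDI) 207.2, foreign purchases of domestic corporate bonds 148.1; secondary income: contributions paid to international organisations 38.1, official foreign aid grants received (current) 26.7; primary income: reinvested earnings on direct investment abroad 127.7, interest paid on external government debt 72.4.)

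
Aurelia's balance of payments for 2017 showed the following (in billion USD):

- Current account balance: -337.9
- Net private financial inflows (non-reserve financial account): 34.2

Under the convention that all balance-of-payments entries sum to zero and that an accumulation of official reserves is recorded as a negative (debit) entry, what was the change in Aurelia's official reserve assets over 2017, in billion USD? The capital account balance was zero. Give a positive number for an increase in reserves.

-303.7

Official reserve transactions balance = -((-337.9) + 34.2) = 303.7
An accumulation of reserves is recorded as a debit (negative entry), so the change in the stock of reserves is the negative of that balance.
Change in official reserves = -(303.7) = -303.7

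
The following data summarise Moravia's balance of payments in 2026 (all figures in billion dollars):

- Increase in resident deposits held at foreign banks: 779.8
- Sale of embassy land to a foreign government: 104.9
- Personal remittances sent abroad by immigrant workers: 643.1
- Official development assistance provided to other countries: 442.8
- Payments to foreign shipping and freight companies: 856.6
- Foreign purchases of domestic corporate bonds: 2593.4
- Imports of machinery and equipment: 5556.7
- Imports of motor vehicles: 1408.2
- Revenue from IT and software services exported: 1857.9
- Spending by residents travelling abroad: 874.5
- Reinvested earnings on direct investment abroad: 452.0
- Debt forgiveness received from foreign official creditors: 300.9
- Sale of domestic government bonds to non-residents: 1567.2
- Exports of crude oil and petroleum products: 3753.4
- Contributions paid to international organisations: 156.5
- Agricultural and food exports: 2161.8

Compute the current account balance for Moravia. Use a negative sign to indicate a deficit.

Goods: 2161.8 - 1408.2 + 3753.4 - 5556.7 = -1049.7
Services: -856.6 + 1857.9 - 874.5 = 126.8
Primary income: 452.0
Secondary income: -156.5 - 643.1 - 442.8 = -1242.4
Current account = (-1049.7) + 126.8 + 452.0 + (-1242.4) = -1713.3
(Excluded from the current account — financial account: increase in resident deposits held at foreign banks 779.8, foreign purchases of domestic corporate bonds 2593.4, sale of domestic government bonds to non-residents 1567.2; capital account: sale of embassy land to a foreign government 104.9, debt forgiveness received from foreign official creditors 300.9.)

-1713.3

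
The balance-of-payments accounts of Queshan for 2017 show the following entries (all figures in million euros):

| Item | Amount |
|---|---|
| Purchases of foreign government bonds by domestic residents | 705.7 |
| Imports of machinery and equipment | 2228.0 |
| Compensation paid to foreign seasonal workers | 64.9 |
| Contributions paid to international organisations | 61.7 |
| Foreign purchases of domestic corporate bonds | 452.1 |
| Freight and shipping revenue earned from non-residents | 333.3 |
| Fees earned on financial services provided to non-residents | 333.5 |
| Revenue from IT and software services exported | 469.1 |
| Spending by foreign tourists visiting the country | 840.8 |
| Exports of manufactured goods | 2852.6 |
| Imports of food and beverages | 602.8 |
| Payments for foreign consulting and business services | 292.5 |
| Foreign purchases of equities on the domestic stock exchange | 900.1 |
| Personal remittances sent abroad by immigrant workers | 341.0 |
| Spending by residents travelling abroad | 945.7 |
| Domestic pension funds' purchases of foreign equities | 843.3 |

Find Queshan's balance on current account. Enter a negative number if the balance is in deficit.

Goods: -602.8 + 2852.6 - 2228.0 = 21.8
Services: -292.5 + 469.1 + 333.5 + 840.8 + 333.3 - 945.7 = 738.5
Primary income: -64.9
Secondary income: -61.7 - 341.0 = -402.7
Current account = 21.8 + 738.5 + (-64.9) + (-402.7) = 292.7
(Excluded from the current account — financial account: purchases of foreign government bonds by domestic residents 705.7, foreign purchases of domestic corporate bonds 452.1, foreign purchases of equities on the domestic stock exchange 900.1, domestic pension funds' purchases of foreign equities 843.3.)

292.7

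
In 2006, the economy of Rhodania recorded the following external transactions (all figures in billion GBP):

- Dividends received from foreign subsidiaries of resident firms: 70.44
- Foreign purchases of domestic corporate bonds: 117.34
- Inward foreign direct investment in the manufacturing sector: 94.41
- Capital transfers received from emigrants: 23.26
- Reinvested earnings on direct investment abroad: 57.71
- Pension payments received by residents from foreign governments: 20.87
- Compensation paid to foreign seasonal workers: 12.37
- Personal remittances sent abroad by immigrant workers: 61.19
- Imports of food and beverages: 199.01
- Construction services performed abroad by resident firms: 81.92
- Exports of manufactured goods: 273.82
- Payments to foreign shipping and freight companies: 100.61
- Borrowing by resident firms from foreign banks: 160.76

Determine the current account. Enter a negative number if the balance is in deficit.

131.58

Goods: -199.01 + 273.82 = 74.81
Services: -100.61 + 81.92 = -18.69
Primary income: 70.44 - 12.37 + 57.71 = 115.78
Secondary income: 20.87 - 61.19 = -40.32
Current account = 74.81 + (-18.69) + 115.78 + (-40.32) = 131.58
(Excluded from the current account — financial account: foreign purchases of domestic corporate bonds 117.34, inward foreign direct investment in the manufacturing sector 94.41, borrowing by resident firms from foreign banks 160.76; capital account: capital transfers received from emigrants 23.26.)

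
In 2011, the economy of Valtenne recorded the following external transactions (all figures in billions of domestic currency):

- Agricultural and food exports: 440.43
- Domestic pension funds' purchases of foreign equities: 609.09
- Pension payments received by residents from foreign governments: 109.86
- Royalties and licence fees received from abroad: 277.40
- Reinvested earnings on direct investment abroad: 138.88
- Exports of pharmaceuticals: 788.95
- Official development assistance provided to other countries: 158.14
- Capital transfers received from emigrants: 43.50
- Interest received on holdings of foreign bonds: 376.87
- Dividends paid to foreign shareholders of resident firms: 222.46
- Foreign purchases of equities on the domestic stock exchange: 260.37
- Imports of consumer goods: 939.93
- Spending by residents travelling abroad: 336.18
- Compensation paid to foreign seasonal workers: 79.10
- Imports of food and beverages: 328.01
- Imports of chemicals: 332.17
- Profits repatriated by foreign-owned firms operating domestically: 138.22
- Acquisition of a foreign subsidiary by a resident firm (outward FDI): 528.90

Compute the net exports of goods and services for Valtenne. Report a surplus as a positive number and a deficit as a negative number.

Goods: -939.93 + 788.95 - 328.01 - 332.17 + 440.43 = -370.73
Services: -336.18 + 277.40 = -58.78
Trade balance = -370.73 + (-58.78) = -429.51
(Excluded from the trade balance — financial account: domestic pension funds' purchases of foreign equities 609.09, foreign purchases of equities on the domestic stock exchange 260.37, acquisition of a foreign subsidiary by a resident firm (outward FDI) 528.90; secondary income: pension payments received by residents from foreign governments 109.86, official development assistance provided to other countries 158.14; primary income: reinvested earnings on direct investment abroad 138.88, interest received on holdings of foreign bonds 376.87, dividends paid to foreign shareholders of resident firms 222.46, compensation paid to foreign seasonal workers 79.10, profits repatriated by foreign-owned firms operating domestically 138.22; capital account: capital transfers received from emigrants 43.50.)

-429.51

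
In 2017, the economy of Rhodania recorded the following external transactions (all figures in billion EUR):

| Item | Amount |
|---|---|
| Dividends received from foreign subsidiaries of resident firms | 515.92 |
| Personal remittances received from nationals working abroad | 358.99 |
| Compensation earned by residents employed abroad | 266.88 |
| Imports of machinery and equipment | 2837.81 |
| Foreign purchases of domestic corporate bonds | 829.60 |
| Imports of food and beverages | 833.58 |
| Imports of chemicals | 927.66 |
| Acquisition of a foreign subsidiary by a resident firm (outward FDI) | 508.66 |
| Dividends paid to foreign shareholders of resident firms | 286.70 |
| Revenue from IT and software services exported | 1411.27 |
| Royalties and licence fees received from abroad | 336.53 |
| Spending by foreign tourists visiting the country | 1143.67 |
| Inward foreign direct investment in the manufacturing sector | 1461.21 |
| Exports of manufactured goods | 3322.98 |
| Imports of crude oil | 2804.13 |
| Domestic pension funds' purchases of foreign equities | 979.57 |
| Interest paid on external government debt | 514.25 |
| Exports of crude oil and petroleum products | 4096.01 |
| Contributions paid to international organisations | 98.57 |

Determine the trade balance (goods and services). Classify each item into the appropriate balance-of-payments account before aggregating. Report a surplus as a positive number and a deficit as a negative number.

Goods: -2804.13 - 833.58 + 4096.01 - 2837.81 - 927.66 + 3322.98 = 15.81
Services: 1411.27 + 336.53 + 1143.67 = 2891.47
Trade balance = 15.81 + 2891.47 = 2907.28
(Excluded from the trade balance — primary income: dividends received from foreign subsidiaries of resident firms 515.92, compensation earned by residents employed abroad 266.88, dividends paid to foreign shareholders of resident firms 286.70, interest paid on external government debt 514.25; secondary income: personal remittances received from nationals working abroad 358.99, contributions paid to international organisations 98.57; financial account: foreign purchases of domestic corporate bonds 829.60, acquisition of a foreign subsidiary by a resident firm (outward FDI) 508.66, inward foreign direct investment in the manufacturing sector 1461.21, domestic pension funds' purchases of foreign equities 979.57.)

2907.28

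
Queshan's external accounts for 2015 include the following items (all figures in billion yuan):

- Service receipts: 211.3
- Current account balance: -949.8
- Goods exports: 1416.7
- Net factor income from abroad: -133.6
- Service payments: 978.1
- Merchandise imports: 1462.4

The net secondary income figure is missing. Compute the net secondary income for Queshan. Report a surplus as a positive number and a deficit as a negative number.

-3.7

Current account = goods balance + services balance + net primary income + net secondary income
Sum of the known components = -946.1
Net secondary income = CA - (known components) = -949.8 - (-946.1) = -3.7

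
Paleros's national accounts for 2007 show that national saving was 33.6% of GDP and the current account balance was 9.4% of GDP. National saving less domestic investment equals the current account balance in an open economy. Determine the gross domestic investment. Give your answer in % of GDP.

I = S - CA = 33.6 - 9.4 = 24.2

24.2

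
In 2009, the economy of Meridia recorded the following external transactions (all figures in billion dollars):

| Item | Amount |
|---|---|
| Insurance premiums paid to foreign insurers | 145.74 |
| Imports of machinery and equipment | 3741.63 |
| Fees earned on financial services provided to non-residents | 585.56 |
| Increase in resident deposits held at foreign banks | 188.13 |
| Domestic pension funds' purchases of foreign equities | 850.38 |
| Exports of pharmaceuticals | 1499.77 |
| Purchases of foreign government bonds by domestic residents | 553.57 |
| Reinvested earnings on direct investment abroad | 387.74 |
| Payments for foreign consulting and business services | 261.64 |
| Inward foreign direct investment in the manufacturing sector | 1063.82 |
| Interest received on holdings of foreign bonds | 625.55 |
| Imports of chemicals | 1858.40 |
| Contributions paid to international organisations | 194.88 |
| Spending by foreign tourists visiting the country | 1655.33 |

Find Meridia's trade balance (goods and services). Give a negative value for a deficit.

Goods: -3741.63 + 1499.77 - 1858.40 = -4100.26
Services: -145.74 + 1655.33 + 585.56 - 261.64 = 1833.51
Trade balance = -4100.26 + 1833.51 = -2266.75
(Excluded from the trade balance — financial account: increase in resident deposits held at foreign banks 188.13, domestic pension funds' purchases of foreign equities 850.38, purchases of foreign government bonds by domestic residents 553.57, inward foreign direct investment in the manufacturing sector 1063.82; primary income: reinvested earnings on direct investment abroad 387.74, interest received on holdings of foreign bonds 625.55; secondary income: contributions paid to international organisations 194.88.)

-2266.75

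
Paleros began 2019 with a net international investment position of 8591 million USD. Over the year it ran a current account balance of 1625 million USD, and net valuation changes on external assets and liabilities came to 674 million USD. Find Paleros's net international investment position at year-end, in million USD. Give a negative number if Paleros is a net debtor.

10890

Change in NIIP = current account + net valuation change = 1625 + 674 = 2299
End-of-year NIIP = 8591 + 2299 = 10890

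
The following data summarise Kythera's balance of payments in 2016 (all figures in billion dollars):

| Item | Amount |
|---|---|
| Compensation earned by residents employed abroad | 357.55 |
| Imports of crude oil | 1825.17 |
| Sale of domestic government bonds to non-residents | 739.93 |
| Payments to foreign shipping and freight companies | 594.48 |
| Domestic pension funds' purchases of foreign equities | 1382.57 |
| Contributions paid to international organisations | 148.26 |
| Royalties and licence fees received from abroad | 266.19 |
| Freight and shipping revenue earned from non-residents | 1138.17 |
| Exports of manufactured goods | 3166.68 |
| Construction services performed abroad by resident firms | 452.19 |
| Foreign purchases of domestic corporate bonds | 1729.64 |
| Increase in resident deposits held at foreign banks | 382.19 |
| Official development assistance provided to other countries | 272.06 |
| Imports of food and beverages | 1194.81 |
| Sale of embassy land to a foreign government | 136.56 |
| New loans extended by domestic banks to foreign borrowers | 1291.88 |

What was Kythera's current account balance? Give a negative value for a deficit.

Goods: -1825.17 + 3166.68 - 1194.81 = 146.70
Services: 266.19 + 1138.17 + 452.19 - 594.48 = 1262.07
Primary income: 357.55
Secondary income: -148.26 - 272.06 = -420.32
Current account = 146.70 + 1262.07 + 357.55 + (-420.32) = 1346.00
(Excluded from the current account — financial account: sale of domestic government bonds to non-residents 739.93, domestic pension funds' purchases of foreign equities 1382.57, foreign purchases of domestic corporate bonds 1729.64, increase in resident deposits held at foreign banks 382.19, new loans extended by domestic banks to foreign borrowers 1291.88; capital account: sale of embassy land to a foreign government 136.56.)

1346.00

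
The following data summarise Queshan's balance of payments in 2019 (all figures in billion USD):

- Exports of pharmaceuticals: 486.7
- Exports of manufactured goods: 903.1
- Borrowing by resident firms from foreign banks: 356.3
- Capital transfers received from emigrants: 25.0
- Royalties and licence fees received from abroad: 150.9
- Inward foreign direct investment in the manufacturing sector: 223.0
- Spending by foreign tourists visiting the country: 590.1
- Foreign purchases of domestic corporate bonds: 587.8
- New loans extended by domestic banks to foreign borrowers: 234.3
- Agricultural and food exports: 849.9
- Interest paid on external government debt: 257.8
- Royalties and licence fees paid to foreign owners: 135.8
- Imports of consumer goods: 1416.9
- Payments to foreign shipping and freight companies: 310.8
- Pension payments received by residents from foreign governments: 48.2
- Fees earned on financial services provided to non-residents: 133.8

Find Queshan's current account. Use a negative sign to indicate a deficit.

Goods: 849.9 + 486.7 + 903.1 - 1416.9 = 822.8
Services: -135.8 + 590.1 + 150.9 - 310.8 + 133.8 = 428.2
Primary income: -257.8
Secondary income: 48.2
Current account = 822.8 + 428.2 + (-257.8) + 48.2 = 1041.4
(Excluded from the current account — financial account: borrowing by resident firms from foreign banks 356.3, inward foreign direct investment in the manufacturing sector 223.0, foreign purchases of domestic corporate bonds 587.8, new loans extended by domestic banks to foreign borrowers 234.3; capital account: capital transfers received from emigrants 25.0.)

1041.4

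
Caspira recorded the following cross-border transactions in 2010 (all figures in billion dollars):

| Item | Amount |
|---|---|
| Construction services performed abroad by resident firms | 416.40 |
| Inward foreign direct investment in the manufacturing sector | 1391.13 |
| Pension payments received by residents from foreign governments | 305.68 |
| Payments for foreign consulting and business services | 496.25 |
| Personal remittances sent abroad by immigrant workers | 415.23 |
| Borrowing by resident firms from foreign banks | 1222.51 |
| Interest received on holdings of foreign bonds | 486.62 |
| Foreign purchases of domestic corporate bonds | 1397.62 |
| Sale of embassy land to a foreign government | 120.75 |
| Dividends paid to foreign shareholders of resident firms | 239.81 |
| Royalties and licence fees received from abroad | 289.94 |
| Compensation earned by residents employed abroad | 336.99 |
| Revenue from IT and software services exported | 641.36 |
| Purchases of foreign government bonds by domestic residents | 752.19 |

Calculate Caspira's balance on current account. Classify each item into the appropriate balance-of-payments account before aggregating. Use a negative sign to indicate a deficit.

Services: -496.25 + 289.94 + 641.36 + 416.40 = 851.45
Primary income: 336.99 + 486.62 - 239.81 = 583.80
Secondary income: -415.23 + 305.68 = -109.55
Current account = 851.45 + 583.80 + (-109.55) = 1325.70
(Excluded from the current account — financial account: inward foreign direct investment in the manufacturing sector 1391.13, borrowing by resident firms from foreign banks 1222.51, foreign purchases of domestic corporate bonds 1397.62, purchases of foreign government bonds by domestic residents 752.19; capital account: sale of embassy land to a foreign government 120.75.)

1325.70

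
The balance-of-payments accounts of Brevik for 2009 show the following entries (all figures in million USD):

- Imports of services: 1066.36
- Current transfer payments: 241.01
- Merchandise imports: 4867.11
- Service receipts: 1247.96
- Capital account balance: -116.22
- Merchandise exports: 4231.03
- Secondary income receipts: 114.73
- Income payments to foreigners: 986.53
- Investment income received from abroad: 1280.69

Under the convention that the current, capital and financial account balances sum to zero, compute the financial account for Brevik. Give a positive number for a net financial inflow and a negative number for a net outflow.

402.82

Goods balance = 4231.03 - 4867.11 = -636.08
Services balance = 1247.96 - 1066.36 = 181.60
Trade balance (goods + services) = -636.08 + 181.60 = -454.48
Net primary income = 1280.69 - 986.53 = 294.16
Net secondary income = 114.73 - 241.01 = -126.28
Current account = -454.48 + 294.16 + (-126.28) = -286.60
Financial account = -(-286.60 + (-116.22)) = 402.82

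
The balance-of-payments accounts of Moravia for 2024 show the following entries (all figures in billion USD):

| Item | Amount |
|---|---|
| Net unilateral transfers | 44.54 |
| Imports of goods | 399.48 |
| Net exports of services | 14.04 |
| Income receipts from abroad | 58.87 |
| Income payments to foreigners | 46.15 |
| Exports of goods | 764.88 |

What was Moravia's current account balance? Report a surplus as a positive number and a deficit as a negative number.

436.70

Goods balance = 764.88 - 399.48 = 365.40
Services balance = 14.04
Trade balance (goods + services) = 365.40 + 14.04 = 379.44
Net primary income = 58.87 - 46.15 = 12.72
Net secondary income = 44.54
Current account = 379.44 + 12.72 + 44.54 = 436.70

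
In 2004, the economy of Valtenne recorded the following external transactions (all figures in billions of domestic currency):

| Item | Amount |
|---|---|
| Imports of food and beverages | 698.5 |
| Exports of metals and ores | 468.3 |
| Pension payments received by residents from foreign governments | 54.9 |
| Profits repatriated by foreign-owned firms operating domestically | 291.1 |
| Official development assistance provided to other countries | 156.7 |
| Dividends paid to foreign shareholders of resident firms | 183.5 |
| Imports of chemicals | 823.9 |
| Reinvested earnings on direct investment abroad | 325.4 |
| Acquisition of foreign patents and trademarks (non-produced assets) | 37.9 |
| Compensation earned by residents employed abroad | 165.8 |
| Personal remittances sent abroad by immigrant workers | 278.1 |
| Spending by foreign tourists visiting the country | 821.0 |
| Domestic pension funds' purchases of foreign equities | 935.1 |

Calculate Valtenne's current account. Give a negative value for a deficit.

-596.4

Goods: -698.5 - 823.9 + 468.3 = -1054.1
Services: 821.0
Primary income: -183.5 + 165.8 - 291.1 + 325.4 = 16.6
Secondary income: 54.9 - 278.1 - 156.7 = -379.9
Current account = (-1054.1) + 821.0 + 16.6 + (-379.9) = -596.4
(Excluded from the current account — capital account: acquisition of foreign patents and trademarks (non-produced assets) 37.9; financial account: domestic pension funds' purchases of foreign equities 935.1.)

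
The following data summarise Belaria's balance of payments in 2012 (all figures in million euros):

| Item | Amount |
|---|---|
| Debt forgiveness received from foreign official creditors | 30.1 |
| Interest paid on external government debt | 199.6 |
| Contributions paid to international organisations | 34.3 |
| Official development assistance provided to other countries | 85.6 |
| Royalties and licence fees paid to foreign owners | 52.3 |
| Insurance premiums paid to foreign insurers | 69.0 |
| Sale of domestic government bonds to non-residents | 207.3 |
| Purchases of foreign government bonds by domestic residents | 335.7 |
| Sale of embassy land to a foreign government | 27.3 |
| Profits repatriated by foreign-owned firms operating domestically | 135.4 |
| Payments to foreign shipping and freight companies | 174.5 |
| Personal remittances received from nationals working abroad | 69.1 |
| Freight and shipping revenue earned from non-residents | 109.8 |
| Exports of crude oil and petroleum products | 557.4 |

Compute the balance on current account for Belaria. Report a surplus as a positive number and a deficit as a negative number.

Goods: 557.4
Services: -52.3 - 69.0 + 109.8 - 174.5 = -186.0
Primary income: -199.6 - 135.4 = -335.0
Secondary income: -34.3 - 85.6 + 69.1 = -50.8
Current account = 557.4 + (-186.0) + (-335.0) + (-50.8) = -14.4
(Excluded from the current account — capital account: debt forgiveness received from foreign official creditors 30.1, sale of embassy land to a foreign government 27.3; financial account: sale of domestic government bonds to non-residents 207.3, purchases of foreign government bonds by domestic residents 335.7.)

-14.4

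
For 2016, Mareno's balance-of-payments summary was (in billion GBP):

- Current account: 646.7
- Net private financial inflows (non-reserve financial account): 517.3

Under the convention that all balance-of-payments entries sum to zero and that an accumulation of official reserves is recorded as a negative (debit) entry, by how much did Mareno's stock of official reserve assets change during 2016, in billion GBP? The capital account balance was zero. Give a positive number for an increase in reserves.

1164.0

Official reserve transactions balance = -(646.7 + 517.3) = -1164.0
An accumulation of reserves is recorded as a debit (negative entry), so the change in the stock of reserves is the negative of that balance.
Change in official reserves = -(-1164.0) = 1164.0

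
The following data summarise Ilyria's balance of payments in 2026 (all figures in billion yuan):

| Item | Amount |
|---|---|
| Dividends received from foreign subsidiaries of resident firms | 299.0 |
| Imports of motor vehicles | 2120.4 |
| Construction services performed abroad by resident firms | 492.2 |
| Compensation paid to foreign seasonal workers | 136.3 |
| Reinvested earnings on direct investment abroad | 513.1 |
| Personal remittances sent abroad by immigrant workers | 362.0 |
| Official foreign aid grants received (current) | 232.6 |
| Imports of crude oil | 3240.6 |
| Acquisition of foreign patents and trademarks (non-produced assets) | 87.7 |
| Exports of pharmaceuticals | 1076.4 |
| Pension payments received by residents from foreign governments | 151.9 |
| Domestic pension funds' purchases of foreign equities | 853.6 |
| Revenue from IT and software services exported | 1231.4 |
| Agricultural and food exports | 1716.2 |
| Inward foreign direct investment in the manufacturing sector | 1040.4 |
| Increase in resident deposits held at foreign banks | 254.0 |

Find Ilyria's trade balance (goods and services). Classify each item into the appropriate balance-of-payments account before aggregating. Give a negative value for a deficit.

-844.8

Goods: 1716.2 + 1076.4 - 3240.6 - 2120.4 = -2568.4
Services: 1231.4 + 492.2 = 1723.6
Trade balance = -2568.4 + 1723.6 = -844.8
(Excluded from the trade balance — primary income: dividends received from foreign subsidiaries of resident firms 299.0, compensation paid to foreign seasonal workers 136.3, reinvested earnings on direct investment abroad 513.1; secondary income: personal remittances sent abroad by immigrant workers 362.0, official foreign aid grants received (current) 232.6, pension payments received by residents from foreign governments 151.9; capital account: acquisition of foreign patents and trademarks (non-produced assets) 87.7; financial account: domestic pension funds' purchases of foreign equities 853.6, inward foreign direct investment in the manufacturing sector 1040.4, increase in resident deposits held at foreign banks 254.0.)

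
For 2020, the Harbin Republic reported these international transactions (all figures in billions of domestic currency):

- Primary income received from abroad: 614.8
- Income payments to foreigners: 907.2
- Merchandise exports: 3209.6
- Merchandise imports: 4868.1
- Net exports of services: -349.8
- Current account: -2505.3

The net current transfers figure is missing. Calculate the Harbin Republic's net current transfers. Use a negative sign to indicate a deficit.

Current account = goods balance + services balance + net primary income + net secondary income
Sum of the known components = -2300.7
Net current transfers = CA - (known components) = -2505.3 - (-2300.7) = -204.6

-204.6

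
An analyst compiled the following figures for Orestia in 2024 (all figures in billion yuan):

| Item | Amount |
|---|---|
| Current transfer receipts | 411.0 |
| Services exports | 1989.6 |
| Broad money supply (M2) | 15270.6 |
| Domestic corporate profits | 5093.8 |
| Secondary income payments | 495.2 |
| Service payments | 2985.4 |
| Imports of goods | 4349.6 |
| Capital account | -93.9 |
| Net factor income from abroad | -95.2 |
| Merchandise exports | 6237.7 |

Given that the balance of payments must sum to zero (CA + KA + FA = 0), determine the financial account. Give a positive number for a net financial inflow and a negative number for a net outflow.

Goods balance = 6237.7 - 4349.6 = 1888.1
Services balance = 1989.6 - 2985.4 = -995.8
Trade balance (goods + services) = 1888.1 + (-995.8) = 892.3
Net primary income = -95.2
Net secondary income = 411.0 - 495.2 = -84.2
Current account = 892.3 + (-95.2) + (-84.2) = 712.9
Financial account = -(712.9 + (-93.9)) = -619.0

-619.0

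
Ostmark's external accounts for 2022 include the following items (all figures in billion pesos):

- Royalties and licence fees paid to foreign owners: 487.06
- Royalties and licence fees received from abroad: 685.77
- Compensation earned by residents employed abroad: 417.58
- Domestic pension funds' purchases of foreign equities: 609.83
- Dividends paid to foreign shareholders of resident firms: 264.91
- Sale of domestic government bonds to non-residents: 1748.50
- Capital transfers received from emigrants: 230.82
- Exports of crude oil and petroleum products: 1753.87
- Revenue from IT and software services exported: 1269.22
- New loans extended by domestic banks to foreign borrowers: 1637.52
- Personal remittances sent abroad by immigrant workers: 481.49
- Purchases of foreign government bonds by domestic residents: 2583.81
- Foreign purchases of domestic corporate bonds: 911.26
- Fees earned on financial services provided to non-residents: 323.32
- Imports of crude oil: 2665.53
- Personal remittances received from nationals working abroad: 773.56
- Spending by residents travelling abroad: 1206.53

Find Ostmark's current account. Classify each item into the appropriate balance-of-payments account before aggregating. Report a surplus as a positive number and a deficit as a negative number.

Goods: 1753.87 - 2665.53 = -911.66
Services: 323.32 - 487.06 + 1269.22 + 685.77 - 1206.53 = 584.72
Primary income: 417.58 - 264.91 = 152.67
Secondary income: -481.49 + 773.56 = 292.07
Current account = (-911.66) + 584.72 + 152.67 + 292.07 = 117.80
(Excluded from the current account — financial account: domestic pension funds' purchases of foreign equities 609.83, sale of domestic government bonds to non-residents 1748.50, new loans extended by domestic banks to foreign borrowers 1637.52, purchases of foreign government bonds by domestic residents 2583.81, foreign purchases of domestic corporate bonds 911.26; capital account: capital transfers received from emigrants 230.82.)

117.80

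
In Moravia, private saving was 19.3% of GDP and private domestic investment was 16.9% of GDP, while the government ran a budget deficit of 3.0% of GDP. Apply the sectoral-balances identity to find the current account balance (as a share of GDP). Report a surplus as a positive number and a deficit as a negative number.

By the sectoral-balances identity, CA = (S_private - I) + (T - G).
Private balance = 19.3 - 16.9 = 2.4
Government balance (T - G) = -3.0
CA = 2.4 + (-3.0) = -0.6

-0.6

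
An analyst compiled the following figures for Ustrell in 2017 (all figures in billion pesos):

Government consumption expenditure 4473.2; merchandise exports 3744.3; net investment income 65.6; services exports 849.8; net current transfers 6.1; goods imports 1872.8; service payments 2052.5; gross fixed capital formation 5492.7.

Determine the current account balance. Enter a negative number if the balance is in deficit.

740.5

Goods balance = 3744.3 - 1872.8 = 1871.5
Services balance = 849.8 - 2052.5 = -1202.7
Trade balance (goods + services) = 1871.5 + (-1202.7) = 668.8
Net primary income = 65.6
Net secondary income = 6.1
Current account = 668.8 + 65.6 + 6.1 = 740.5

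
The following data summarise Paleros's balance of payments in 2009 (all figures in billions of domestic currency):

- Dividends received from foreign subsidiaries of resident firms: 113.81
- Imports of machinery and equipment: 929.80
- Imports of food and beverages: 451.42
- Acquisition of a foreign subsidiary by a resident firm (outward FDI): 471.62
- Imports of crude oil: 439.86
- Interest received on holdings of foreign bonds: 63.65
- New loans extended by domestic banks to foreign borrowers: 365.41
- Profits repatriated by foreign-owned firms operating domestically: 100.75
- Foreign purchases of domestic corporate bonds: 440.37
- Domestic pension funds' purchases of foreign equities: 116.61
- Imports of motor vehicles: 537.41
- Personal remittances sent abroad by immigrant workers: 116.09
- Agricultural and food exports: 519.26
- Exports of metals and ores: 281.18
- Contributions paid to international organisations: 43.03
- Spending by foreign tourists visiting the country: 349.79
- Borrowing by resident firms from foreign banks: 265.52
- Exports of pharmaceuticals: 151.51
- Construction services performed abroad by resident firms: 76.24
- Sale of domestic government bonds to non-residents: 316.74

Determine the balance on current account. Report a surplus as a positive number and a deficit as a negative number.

-1062.92

Goods: -439.86 - 451.42 - 537.41 - 929.80 + 151.51 + 281.18 + 519.26 = -1406.54
Services: 76.24 + 349.79 = 426.03
Primary income: -100.75 + 113.81 + 63.65 = 76.71
Secondary income: -116.09 - 43.03 = -159.12
Current account = (-1406.54) + 426.03 + 76.71 + (-159.12) = -1062.92
(Excluded from the current account — financial account: acquisition of a foreign subsidiary by a resident firm (outward FDI) 471.62, new loans extended by domestic banks to foreign borrowers 365.41, foreign purchases of domestic corporate bonds 440.37, domestic pension funds' purchases of foreign equities 116.61, borrowing by resident firms from foreign banks 265.52, sale of domestic government bonds to non-residents 316.74.)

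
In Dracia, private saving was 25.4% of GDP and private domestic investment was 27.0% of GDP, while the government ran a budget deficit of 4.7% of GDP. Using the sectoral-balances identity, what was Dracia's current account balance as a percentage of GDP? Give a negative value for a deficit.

-6.3

By the sectoral-balances identity, CA = (S_private - I) + (T - G).
Private balance = 25.4 - 27.0 = -1.6
Government balance (T - G) = -4.7
CA = -1.6 + (-4.7) = -6.3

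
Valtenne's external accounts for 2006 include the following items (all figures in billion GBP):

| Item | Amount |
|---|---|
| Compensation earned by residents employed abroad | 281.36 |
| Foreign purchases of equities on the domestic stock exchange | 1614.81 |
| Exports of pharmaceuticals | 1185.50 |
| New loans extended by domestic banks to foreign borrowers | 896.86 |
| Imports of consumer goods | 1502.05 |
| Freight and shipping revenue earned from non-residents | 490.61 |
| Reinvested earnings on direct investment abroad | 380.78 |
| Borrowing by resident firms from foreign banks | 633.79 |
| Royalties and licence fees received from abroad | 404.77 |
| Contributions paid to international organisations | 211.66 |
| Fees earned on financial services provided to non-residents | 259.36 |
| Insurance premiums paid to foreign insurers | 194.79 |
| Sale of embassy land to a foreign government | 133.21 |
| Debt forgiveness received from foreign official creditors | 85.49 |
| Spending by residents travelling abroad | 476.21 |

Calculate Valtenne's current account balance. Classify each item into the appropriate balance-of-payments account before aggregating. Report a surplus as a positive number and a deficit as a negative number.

Goods: -1502.05 + 1185.50 = -316.55
Services: 404.77 + 259.36 - 194.79 - 476.21 + 490.61 = 483.74
Primary income: 380.78 + 281.36 = 662.14
Secondary income: -211.66
Current account = (-316.55) + 483.74 + 662.14 + (-211.66) = 617.67
(Excluded from the current account — financial account: foreign purchases of equities on the domestic stock exchange 1614.81, new loans extended by domestic banks to foreign borrowers 896.86, borrowing by resident firms from foreign banks 633.79; capital account: sale of embassy land to a foreign government 133.21, debt forgiveness received from foreign official creditors 85.49.)

617.67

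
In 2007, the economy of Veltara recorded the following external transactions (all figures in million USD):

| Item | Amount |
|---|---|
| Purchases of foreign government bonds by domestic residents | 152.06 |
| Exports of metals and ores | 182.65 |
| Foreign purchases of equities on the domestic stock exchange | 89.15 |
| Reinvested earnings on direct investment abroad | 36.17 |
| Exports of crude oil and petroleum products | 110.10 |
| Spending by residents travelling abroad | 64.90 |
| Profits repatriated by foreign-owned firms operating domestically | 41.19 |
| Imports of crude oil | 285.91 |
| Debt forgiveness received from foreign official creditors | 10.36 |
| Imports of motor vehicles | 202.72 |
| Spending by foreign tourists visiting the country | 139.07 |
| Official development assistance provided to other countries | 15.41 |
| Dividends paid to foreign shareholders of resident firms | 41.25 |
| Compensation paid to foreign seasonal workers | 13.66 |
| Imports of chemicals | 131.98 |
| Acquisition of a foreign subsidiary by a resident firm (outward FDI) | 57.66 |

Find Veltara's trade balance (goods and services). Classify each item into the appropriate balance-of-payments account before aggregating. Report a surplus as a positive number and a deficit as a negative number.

-253.69

Goods: 110.10 - 202.72 - 131.98 - 285.91 + 182.65 = -327.86
Services: -64.90 + 139.07 = 74.17
Trade balance = -327.86 + 74.17 = -253.69
(Excluded from the trade balance — financial account: purchases of foreign government bonds by domestic residents 152.06, foreign purchases of equities on the domestic stock exchange 89.15, acquisition of a foreign subsidiary by a resident firm (outward FDI) 57.66; primary income: reinvested earnings on direct investment abroad 36.17, profits repatriated by foreign-owned firms operating domestically 41.19, dividends paid to foreign shareholders of resident firms 41.25, compensation paid to foreign seasonal workers 13.66; capital account: debt forgiveness received from foreign official creditors 10.36; secondary income: official development assistance provided to other countries 15.41.)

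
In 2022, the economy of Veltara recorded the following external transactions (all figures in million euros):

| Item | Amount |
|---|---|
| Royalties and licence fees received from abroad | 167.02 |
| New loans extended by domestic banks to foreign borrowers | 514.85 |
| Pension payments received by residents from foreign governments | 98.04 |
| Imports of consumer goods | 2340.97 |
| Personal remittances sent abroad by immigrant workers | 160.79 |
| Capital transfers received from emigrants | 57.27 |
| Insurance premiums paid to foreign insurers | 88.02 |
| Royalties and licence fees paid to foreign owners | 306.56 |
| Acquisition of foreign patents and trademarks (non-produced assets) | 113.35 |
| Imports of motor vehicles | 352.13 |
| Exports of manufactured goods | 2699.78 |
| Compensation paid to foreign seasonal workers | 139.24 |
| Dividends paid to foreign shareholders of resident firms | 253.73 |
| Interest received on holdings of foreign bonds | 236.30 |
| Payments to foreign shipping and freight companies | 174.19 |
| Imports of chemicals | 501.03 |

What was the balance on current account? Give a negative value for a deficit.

-1115.52

Goods: 2699.78 - 352.13 - 2340.97 - 501.03 = -494.35
Services: -306.56 - 88.02 + 167.02 - 174.19 = -401.75
Primary income: -139.24 - 253.73 + 236.30 = -156.67
Secondary income: 98.04 - 160.79 = -62.75
Current account = (-494.35) + (-401.75) + (-156.67) + (-62.75) = -1115.52
(Excluded from the current account — financial account: new loans extended by domestic banks to foreign borrowers 514.85; capital account: capital transfers received from emigrants 57.27, acquisition of foreign patents and trademarks (non-produced assets) 113.35.)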